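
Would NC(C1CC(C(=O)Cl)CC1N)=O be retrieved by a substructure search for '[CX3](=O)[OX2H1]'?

No

The pattern [CX3](=O)[OX2H1] describes an sp2 carbon double-bonded to O and single-bonded to an -OH oxygen — a carboxylic acid.
The closest candidate here is an acyl chloride (-C(=O)Cl), but the carbonyl is bonded to Cl, not to an -OH oxygen. No other fragment satisfies the full query, so there is no match.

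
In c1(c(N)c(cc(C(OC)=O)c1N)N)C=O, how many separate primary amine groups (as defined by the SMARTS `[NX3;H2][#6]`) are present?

3

[NX3;H2][#6] is the SMARTS for a primary amine: a trivalent nitrogen with two H attached to carbon.
The molecule carries 3 separate instances of a primary amino group (-NH2) meeting every constraint; each maps to a distinct set of atoms, giving 3 matches.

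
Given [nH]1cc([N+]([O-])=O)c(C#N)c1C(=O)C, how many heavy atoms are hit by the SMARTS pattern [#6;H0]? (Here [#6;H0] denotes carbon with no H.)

The query [#6;H0] means: any carbon with no attached hydrogen.
Check the 13 heavy atoms by environment: 1× n (aromatic, H1) → no; 1× c (aromatic, H1) → no; 3× c (aromatic, H0) → match; 1× N (charge +1, H0) → no; 1× O (charge -1, H0) → no; 2× O (H0) → no; 2× C (H0) → match; 1× N (H0) → no; 1× C (H3) → no.
Summing the matching environments: 3 + 2 = 5 matching atoms.

5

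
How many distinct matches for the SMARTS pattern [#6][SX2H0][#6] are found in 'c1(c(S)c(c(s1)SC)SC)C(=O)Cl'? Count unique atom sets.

2

[#6][SX2H0][#6] is the SMARTS for a thioether: an aliphatic sulfur bridging two carbons with no H on the sulfur.
The molecule carries 2 separate instances of a methylthio ether (-SCH3) meeting every constraint; each maps to a distinct set of atoms, giving 2 matches.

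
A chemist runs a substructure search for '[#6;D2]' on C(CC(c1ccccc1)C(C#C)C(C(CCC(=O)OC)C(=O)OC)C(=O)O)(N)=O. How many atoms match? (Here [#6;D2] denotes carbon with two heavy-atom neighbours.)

9

Check the 29 heavy atoms by environment: 4× C (D2) → match; 8× C (D3) → no; 3× C (D1) → no; 5× O (D1) → no; 1× N (D1) → no; 2× O (D2) → no; 1× c (aromatic, D3) → no; 5× c (aromatic, D2) → match.
Summing the matching environments: 4 + 5 = 9 matching atoms.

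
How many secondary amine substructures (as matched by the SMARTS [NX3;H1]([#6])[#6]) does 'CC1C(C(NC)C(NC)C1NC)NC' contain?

4

[NX3;H1]([#6])[#6] is the SMARTS for a secondary amine: a trivalent nitrogen with one H, bonded to two carbons.
The molecule carries 4 separate instances of an N-methylamino group (-NHCH3) meeting every constraint; each maps to a distinct set of atoms, giving 4 matches.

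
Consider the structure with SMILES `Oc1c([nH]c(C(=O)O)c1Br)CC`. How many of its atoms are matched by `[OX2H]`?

The query [OX2H] means: aliphatic oxygen with two connections, one of which is H — an -OH oxygen.
Check the 12 heavy atoms by environment: 1× n (aromatic, H1, X3) → no; 4× c (aromatic, H0, X3) → no; 1× C (H0, X3) → no; 1× O (H0, X1) → no; 2× O (H1, X2) → match; 1× C (H2, X4) → no; 1× C (H3, X4) → no; 1× Br (H0, X1) → no.
That gives 2 matching atoms.

2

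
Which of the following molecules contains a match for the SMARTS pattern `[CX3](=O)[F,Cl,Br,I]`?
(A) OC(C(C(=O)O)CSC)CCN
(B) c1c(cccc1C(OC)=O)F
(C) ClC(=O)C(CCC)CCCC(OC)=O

C

[CX3](=O)[F,Cl,Br,I] describes a carbonyl carbon bonded to a halogen (an acyl halide).
(A) has a carboxylic acid group (-C(=O)OH) but the carbonyl is bonded to -OH, not to a halogen.
(B) has a methyl-ester group (-C(=O)OCH3) but the carbonyl is bonded to -O-C, not to a halogen.
(C) contains an acyl chloride (-C(=O)Cl), which satisfies every atom and bond constraint.
So the answer is (C).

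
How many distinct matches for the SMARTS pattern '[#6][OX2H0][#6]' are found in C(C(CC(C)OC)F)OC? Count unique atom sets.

[#6][OX2H0][#6] is the SMARTS for an ether: an aliphatic oxygen bridging two carbons with no H on the oxygen.
The molecule carries 2 separate instances of a methoxy ether (-OCH3) meeting every constraint; each maps to a distinct set of atoms, giving 2 matches.

2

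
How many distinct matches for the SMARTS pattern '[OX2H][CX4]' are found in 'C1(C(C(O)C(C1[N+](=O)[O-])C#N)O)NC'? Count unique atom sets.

[OX2H][CX4] is the SMARTS for an aliphatic alcohol: a hydroxyl oxygen bound to an sp3 (X4) carbon.
The molecule carries 2 separate instances of a hydroxyl group (-OH) meeting every constraint; each maps to a distinct set of atoms, giving 2 matches.

2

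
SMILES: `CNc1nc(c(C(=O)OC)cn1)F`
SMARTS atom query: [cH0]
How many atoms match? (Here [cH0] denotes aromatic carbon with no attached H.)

3

The query [cH0] means: aromatic carbon with no attached hydrogen (substituted or ring-fusion).
Check the 13 heavy atoms by environment: 2× n (aromatic, H0) → no; 3× c (aromatic, H0) → match; 1× c (aromatic, H1) → no; 1× C (H0) → no; 2× O (H0) → no; 2× C (H3) → no; 1× N (H1) → no; 1× F (H0) → no.
That gives 3 matching atoms.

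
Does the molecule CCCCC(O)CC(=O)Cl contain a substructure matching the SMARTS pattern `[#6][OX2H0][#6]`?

No

The pattern [#6][OX2H0][#6] describes an aliphatic oxygen bridging two carbons with no H on the oxygen — an ether.
The closest candidate here is a hydroxyl group (-OH), but the oxygen has H1, not H0 bridging two carbons. No other fragment satisfies the full query, so there is no match.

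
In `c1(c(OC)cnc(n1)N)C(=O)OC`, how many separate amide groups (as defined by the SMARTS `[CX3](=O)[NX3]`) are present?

[CX3](=O)[NX3] is the SMARTS for an amide: a carbonyl carbon bonded to a trivalent nitrogen.
The molecule has a primary amino group (-NH2), but the -NH2 is not attached to a carbonyl carbon; nothing else fits, so there are 0 matches.

0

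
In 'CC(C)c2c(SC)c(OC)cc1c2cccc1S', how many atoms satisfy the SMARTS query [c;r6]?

10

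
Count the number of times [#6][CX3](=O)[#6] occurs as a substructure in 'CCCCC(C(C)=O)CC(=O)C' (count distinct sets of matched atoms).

2

[#6][CX3](=O)[#6] is the SMARTS for a ketone: a carbonyl carbon (no H) flanked by two carbons.
The molecule carries 2 separate instances of an acetyl/ketone group (-C(=O)CH3) meeting every constraint; each maps to a distinct set of atoms, giving 2 matches.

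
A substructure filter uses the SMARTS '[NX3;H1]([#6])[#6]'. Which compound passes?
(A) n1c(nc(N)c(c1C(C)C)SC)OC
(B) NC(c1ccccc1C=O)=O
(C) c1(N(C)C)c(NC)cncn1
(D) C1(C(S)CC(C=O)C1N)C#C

[NX3;H1]([#6])[#6] describes a trivalent nitrogen with one H, bonded to two carbons (a secondary amine).
(A) has a primary amino group (-NH2) but the nitrogen has H2 and only one carbon neighbour.
(B) has a primary amide (-C(=O)NH2) but the -C(=O)NH2 nitrogen has H2, not H1.
(C) contains an N-methylamino group (-NHCH3), which satisfies every atom and bond constraint.
(D) has a primary amino group (-NH2) but the nitrogen has H2 and only one carbon neighbour.
So the answer is (C).

C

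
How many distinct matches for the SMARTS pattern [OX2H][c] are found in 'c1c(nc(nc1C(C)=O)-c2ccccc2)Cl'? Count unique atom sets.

0

[OX2H][c] is the SMARTS for a phenol: a hydroxyl oxygen attached to an aromatic carbon.
No fragment in the molecule satisfies every constraint, giving 0 matches.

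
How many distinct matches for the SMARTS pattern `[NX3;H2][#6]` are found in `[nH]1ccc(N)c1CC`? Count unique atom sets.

1

[NX3;H2][#6] is the SMARTS for a primary amine: a trivalent nitrogen with two H attached to carbon.
Exactly one fragment in the molecule meets all constraints, giving 1 match.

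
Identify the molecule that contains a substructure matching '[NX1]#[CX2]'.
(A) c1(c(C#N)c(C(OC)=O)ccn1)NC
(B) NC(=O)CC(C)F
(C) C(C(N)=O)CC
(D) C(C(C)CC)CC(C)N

[NX1]#[CX2] describes a nitrogen triple-bonded to a two-connected carbon (a nitrile).
(A) contains a nitrile (-C#N), which satisfies every atom and bond constraint.
(B) has a primary amide (-C(=O)NH2) but the nitrogen is NX3, not NX1.
(C) has a primary amide (-C(=O)NH2) but the nitrogen is NX3, not NX1.
(D) has a primary amino group (-NH2) but the nitrogen is NX3 (three connections), not NX1 triple-bonded.
So the answer is (A).

A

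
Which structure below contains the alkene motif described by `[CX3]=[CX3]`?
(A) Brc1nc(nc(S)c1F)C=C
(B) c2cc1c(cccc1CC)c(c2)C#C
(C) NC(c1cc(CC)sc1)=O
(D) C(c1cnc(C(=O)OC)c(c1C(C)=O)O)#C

[CX3]=[CX3] describes a non-aromatic C=C double bond between two sp2 carbons (an alkene).
(A) contains a vinyl group (-CH=CH2), which satisfies every atom and bond constraint.
(B) has an ethynyl group (-C#CH) but the C-C bond is a triple bond, not a double bond.
(C) has an ethyl group (-CH2CH3) but its C-C bond is a single bond between CX4 carbons, not CX3=CX3.
(D) has an ethynyl group (-C#CH) but the C-C bond is a triple bond, not a double bond.
So the answer is (A).

A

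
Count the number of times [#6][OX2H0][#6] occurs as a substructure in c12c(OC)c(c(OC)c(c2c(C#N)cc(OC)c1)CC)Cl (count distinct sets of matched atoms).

[#6][OX2H0][#6] is the SMARTS for an ether: an aliphatic oxygen bridging two carbons with no H on the oxygen.
The molecule carries 3 separate instances of a methoxy ether (-OCH3) meeting every constraint; each maps to a distinct set of atoms, giving 3 matches.

3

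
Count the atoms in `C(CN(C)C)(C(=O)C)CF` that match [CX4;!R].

6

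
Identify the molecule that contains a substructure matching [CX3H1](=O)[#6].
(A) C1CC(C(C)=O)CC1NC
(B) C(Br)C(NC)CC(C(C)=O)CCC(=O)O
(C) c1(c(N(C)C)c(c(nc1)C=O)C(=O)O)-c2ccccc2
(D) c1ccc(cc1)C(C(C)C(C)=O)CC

C

[CX3H1](=O)[#6] describes an sp2 carbon with one H, double-bonded to O and single-bonded to carbon (an aldehyde).
(A) has an acetyl/ketone group (-C(=O)CH3) but the carbonyl carbon has H0 (two carbon neighbours), not H1.
(B) has a carboxylic acid group (-C(=O)OH) but the carbonyl carbon has H0 and is bonded to O, not H1.
(C) contains an aldehyde (-CHO), which satisfies every atom and bond constraint.
(D) has an acetyl/ketone group (-C(=O)CH3) but the carbonyl carbon has H0 (two carbon neighbours), not H1.
So the answer is (C).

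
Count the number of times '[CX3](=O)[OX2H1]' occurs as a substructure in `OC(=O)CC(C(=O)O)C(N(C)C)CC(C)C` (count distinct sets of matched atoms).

2

[CX3](=O)[OX2H1] is the SMARTS for a carboxylic acid: an sp2 carbon double-bonded to O and single-bonded to an -OH oxygen.
The molecule carries 2 separate instances of a carboxylic acid group (-C(=O)OH) meeting every constraint; each maps to a distinct set of atoms, giving 2 matches.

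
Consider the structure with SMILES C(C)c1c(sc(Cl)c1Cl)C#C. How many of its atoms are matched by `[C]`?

The query [C] means: uppercase C matches aliphatic (non-aromatic) carbon only.
Check the 11 heavy atoms by environment: 1× s (aromatic) → no; 4× c (aromatic) → no; 2× Cl → no; 4× C → match.
That gives 4 matching atoms.

4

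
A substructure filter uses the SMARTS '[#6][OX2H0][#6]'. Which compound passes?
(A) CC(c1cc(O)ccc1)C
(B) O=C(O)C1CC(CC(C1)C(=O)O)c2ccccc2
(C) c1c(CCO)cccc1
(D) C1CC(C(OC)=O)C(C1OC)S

[#6][OX2H0][#6] describes an aliphatic oxygen bridging two carbons with no H on the oxygen (an ether).
(A) has a hydroxyl group (-OH) but the oxygen has H1, not H0 bridging two carbons.
(B) has a carboxylic acid group (-C(=O)OH) but the -OH oxygen has H1; the =O is OX1, not OX2.
(C) has a hydroxyl group (-OH) but the oxygen has H1, not H0 bridging two carbons.
(D) contains a methoxy ether (-OCH3), which satisfies every atom and bond constraint.
So the answer is (D).

D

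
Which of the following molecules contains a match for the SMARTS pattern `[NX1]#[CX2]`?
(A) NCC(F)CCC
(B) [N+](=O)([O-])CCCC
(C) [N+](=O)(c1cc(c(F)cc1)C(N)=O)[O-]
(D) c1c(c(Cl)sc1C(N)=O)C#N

D

[NX1]#[CX2] describes a nitrogen triple-bonded to a two-connected carbon (a nitrile).
(A) has a primary amino group (-NH2) but the nitrogen is NX3 (three connections), not NX1 triple-bonded.
(B) has a nitro group (-[N+](=O)[O-]) but there is no C#N triple bond.
(C) has a primary amide (-C(=O)NH2) but the nitrogen is NX3, not NX1.
(D) contains a nitrile (-C#N), which satisfies every atom and bond constraint.
So the answer is (D).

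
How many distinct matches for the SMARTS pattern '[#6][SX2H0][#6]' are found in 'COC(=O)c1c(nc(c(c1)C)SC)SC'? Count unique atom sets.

2

[#6][SX2H0][#6] is the SMARTS for a thioether: an aliphatic sulfur bridging two carbons with no H on the sulfur.
The molecule carries 2 separate instances of a methylthio ether (-SCH3) meeting every constraint; each maps to a distinct set of atoms, giving 2 matches.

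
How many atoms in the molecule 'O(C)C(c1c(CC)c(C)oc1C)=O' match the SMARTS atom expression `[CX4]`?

The query [CX4] means: C with X4: aliphatic carbon with exactly 4 total connections (bonds + H).
Check the 13 heavy atoms by environment: 1× o (aromatic, X2) → no; 4× c (aromatic, X3) → no; 5× C (X4) → match; 1× C (X3) → no; 1× O (X1) → no; 1× O (X2) → no.
That gives 5 matching atoms.

5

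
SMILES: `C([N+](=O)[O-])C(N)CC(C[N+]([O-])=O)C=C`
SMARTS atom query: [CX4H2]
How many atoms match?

3

The query [CX4H2] means: sp3 carbon (X4) with exactly two hydrogens.
Check the 14 heavy atoms by environment: 3× C (H2, X4) → match; 2× C (H1, X4) → no; 2× N (charge +1, H0, X3) → no; 2× O (charge -1, H0, X1) → no; 2× O (H0, X1) → no; 1× N (H2, X3) → no; 1× C (H1, X3) → no; 1× C (H2, X3) → no.
That gives 3 matching atoms.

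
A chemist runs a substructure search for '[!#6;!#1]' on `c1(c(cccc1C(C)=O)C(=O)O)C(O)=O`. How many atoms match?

5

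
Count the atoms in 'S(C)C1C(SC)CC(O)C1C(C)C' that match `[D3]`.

The query [D3] means: atom with exactly three heavy-atom neighbours.
Check the 13 heavy atoms by environment: 5× C (D3) → match; 1× C (D2) → no; 2× S (D2) → no; 4× C (D1) → no; 1× O (D1) → no.
That gives 5 matching atoms.

5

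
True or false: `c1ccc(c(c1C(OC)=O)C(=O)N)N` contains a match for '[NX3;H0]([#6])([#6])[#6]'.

False

The pattern [NX3;H0]([#6])([#6])[#6] describes a trivalent nitrogen with no H, bonded to three carbons — a tertiary amine.
The closest candidate here is a primary amide (-C(=O)NH2), but the amide nitrogen has H2 and only one carbon neighbour. No other fragment satisfies the full query, so there is no match.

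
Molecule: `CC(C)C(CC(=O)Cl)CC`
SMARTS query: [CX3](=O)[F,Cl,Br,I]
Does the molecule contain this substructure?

The pattern [CX3](=O)[F,Cl,Br,I] describes a carbonyl carbon bonded to a halogen — an acyl halide.
The molecule carries an acyl chloride (-C(=O)Cl), whose atoms satisfy every constraint of the query, so the pattern matches.

Yes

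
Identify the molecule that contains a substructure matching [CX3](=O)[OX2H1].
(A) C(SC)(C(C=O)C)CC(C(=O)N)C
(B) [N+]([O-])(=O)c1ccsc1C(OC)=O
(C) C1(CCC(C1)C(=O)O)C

[CX3](=O)[OX2H1] describes an sp2 carbon double-bonded to O and single-bonded to an -OH oxygen (a carboxylic acid).
(A) has a primary amide (-C(=O)NH2) but the carbonyl is bonded to N, not to an -OH oxygen.
(B) has a methyl-ester group (-C(=O)OCH3) but the singly-bonded O has no H (OX2H0, not OX2H1).
(C) contains a carboxylic acid group (-C(=O)OH), which satisfies every atom and bond constraint.
So the answer is (C).

C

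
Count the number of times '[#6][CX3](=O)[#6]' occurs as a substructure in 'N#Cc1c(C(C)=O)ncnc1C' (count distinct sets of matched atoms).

1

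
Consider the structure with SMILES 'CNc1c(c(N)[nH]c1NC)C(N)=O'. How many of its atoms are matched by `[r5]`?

5

The query [r5] means: r5 matches atoms in a five-membered ring.
Check the 13 heavy atoms by environment: 1× n (aromatic, in 5-ring) → match; 4× c (aromatic, in 5-ring) → match; 4× N (acyclic) → no; 3× C (acyclic) → no; 1× O (acyclic) → no.
Summing the matching environments: 1 + 4 = 5 matching atoms.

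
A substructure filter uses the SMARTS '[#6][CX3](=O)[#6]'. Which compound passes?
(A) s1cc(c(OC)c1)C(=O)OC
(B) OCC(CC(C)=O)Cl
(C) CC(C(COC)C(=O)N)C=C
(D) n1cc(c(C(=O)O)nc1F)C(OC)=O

B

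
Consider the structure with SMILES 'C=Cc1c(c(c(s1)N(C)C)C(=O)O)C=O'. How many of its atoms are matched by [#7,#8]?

4

Check the 15 heavy atoms by environment: 1× s (aromatic) → no; 4× c (aromatic) → no; 1× N → match; 6× C → no; 3× O → match.
Summing the matching environments: 1 + 3 = 4 matching atoms.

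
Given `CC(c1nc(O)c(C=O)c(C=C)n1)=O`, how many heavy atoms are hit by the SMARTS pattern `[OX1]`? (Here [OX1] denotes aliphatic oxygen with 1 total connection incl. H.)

The query [OX1] means: aliphatic oxygen with one total connection — typically a carbonyl =O or an oxide.
Check the 14 heavy atoms by environment: 2× n (aromatic, X2) → no; 4× c (aromatic, X3) → no; 4× C (X3) → no; 2× O (X1) → match; 1× C (X4) → no; 1× O (X2) → no.
That gives 2 matching atoms.

2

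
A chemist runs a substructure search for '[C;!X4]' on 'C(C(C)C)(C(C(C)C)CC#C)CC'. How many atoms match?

The query [C;!X4] means: aliphatic carbon that does not have four total connections.
Check the 13 heavy atoms by environment: 11× C (X4) → no; 2× C (X2) → match.
That gives 2 matching atoms.

2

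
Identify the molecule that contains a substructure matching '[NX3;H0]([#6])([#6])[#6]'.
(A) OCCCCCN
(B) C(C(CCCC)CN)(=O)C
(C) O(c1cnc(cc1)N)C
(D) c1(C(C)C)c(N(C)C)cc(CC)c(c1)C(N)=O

[NX3;H0]([#6])([#6])[#6] describes a trivalent nitrogen with no H, bonded to three carbons (a tertiary amine).
(A) has a primary amino group (-NH2) but the nitrogen has H2, not H0 with three carbons.
(B) has a primary amino group (-NH2) but the nitrogen has H2, not H0 with three carbons.
(C) has a primary amino group (-NH2) but the nitrogen has H2, not H0 with three carbons.
(D) contains a dimethylamino group (-N(CH3)2), which satisfies every atom and bond constraint.
So the answer is (D).

D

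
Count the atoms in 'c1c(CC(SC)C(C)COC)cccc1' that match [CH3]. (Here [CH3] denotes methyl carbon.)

3

The query [CH3] means: aliphatic carbon with exactly three hydrogens.
Check the 15 heavy atoms by environment: 2× C (H2) → no; 2× C (H1) → no; 1× O (H0) → no; 3× C (H3) → match; 1× S (H0) → no; 1× c (aromatic, H0) → no; 5× c (aromatic, H1) → no.
That gives 3 matching atoms.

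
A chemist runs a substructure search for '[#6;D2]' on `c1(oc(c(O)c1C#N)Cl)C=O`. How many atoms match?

The query [#6;D2] means: any carbon bonded to exactly two heavy atoms.
Check the 11 heavy atoms by environment: 1× o (aromatic, D2) → no; 4× c (aromatic, D3) → no; 1× Cl (D1) → no; 2× C (D2) → match; 1× N (D1) → no; 2× O (D1) → no.
That gives 2 matching atoms.

2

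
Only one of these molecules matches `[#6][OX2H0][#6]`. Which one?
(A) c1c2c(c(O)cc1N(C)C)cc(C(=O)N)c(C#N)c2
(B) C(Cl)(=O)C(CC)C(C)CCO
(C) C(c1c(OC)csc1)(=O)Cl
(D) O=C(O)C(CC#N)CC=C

[#6][OX2H0][#6] describes an aliphatic oxygen bridging two carbons with no H on the oxygen (an ether).
(A) has a hydroxyl group (-OH) but the oxygen has H1, not H0 bridging two carbons.
(B) has a hydroxyl group (-OH) but the oxygen has H1, not H0 bridging two carbons.
(C) contains a methoxy ether (-OCH3), which satisfies every atom and bond constraint.
(D) has a carboxylic acid group (-C(=O)OH) but the -OH oxygen has H1; the =O is OX1, not OX2.
So the answer is (C).

C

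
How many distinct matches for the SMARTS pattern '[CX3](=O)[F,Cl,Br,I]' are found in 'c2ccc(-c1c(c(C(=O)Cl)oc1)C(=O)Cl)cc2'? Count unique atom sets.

[CX3](=O)[F,Cl,Br,I] is the SMARTS for an acyl halide: a carbonyl carbon bonded to a halogen.
The molecule carries 2 separate instances of an acyl chloride (-C(=O)Cl) meeting every constraint; each maps to a distinct set of atoms, giving 2 matches.

2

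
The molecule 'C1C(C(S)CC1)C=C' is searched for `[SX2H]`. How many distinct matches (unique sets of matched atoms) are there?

[SX2H] is the SMARTS for a thiol: an aliphatic sulfur with two connections, one being H.
Exactly one fragment in the molecule meets all constraints, giving 1 match.

1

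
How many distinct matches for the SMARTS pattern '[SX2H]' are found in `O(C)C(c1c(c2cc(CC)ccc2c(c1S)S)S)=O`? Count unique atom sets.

3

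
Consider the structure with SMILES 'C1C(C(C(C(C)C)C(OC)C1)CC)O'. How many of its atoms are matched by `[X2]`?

2

Check the 14 heavy atoms by environment: 12× C (X4) → no; 2× O (X2) → match.
That gives 2 matching atoms.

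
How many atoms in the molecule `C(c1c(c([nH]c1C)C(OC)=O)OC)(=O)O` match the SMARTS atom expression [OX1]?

Check the 15 heavy atoms by environment: 1× n (aromatic, X3) → no; 4× c (aromatic, X3) → no; 3× O (X2) → no; 3× C (X4) → no; 2× C (X3) → no; 2× O (X1) → match.
That gives 2 matching atoms.

2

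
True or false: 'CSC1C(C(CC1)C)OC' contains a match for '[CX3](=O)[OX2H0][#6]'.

False

The pattern [CX3](=O)[OX2H0][#6] describes a carbonyl carbon bonded to an oxygen that is itself bonded to carbon (no H on that O) — an ester.
The closest candidate here is a methoxy ether (-OCH3), but the ether oxygen is not adjacent to a C=O carbon. No other fragment satisfies the full query, so there is no match.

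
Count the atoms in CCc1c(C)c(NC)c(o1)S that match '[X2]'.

2

Check the 11 heavy atoms by environment: 1× o (aromatic, X2) → match; 4× c (aromatic, X3) → no; 4× C (X4) → no; 1× S (X2) → match; 1× N (X3) → no.
Summing the matching environments: 1 + 1 = 2 matching atoms.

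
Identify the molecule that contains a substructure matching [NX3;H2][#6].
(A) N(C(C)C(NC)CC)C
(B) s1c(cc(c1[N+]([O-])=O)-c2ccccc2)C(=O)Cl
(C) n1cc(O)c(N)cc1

C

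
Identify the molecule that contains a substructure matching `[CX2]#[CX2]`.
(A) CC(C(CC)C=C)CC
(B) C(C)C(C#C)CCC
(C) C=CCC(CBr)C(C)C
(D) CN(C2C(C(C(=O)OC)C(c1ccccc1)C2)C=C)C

[CX2]#[CX2] describes a carbon-carbon triple bond (an alkyne).
(A) has a vinyl group (-CH=CH2) but the C=C is a double bond; both carbons are CX3, not CX2.
(B) contains an ethynyl group (-C#CH), which satisfies every atom and bond constraint.
(C) has a vinyl group (-CH=CH2) but the C=C is a double bond; both carbons are CX3, not CX2.
(D) has a vinyl group (-CH=CH2) but the C=C is a double bond; both carbons are CX3, not CX2.
So the answer is (B).

B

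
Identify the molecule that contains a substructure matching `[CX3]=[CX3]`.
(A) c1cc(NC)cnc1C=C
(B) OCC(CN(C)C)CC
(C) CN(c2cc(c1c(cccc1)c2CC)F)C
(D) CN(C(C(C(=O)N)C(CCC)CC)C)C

A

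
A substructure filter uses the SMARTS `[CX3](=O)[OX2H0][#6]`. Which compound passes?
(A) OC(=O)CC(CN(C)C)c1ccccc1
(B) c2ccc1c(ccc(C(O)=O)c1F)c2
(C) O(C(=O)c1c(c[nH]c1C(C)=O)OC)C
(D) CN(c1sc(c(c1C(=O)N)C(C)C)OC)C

[CX3](=O)[OX2H0][#6] describes a carbonyl carbon bonded to an oxygen that is itself bonded to carbon (no H on that O) (an ester).
(A) has a carboxylic acid group (-C(=O)OH) but the singly-bonded O carries H (OX2H1, not H0).
(B) has a carboxylic acid group (-C(=O)OH) but the singly-bonded O carries H (OX2H1, not H0).
(C) contains a methyl-ester group (-C(=O)OCH3), which satisfies every atom and bond constraint.
(D) has a primary amide (-C(=O)NH2) but the carbonyl is bonded to N, not to an O-C linkage.
So the answer is (C).

C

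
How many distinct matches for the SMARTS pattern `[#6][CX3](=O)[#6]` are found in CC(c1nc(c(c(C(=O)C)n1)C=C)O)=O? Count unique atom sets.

2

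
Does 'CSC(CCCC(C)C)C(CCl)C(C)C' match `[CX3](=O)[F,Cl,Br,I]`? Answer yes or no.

The pattern [CX3](=O)[F,Cl,Br,I] describes a carbonyl carbon bonded to a halogen — an acyl halide.
The closest candidate here is a chloro substituent, but the Cl is not on a carbonyl carbon. No other fragment satisfies the full query, so there is no match.

No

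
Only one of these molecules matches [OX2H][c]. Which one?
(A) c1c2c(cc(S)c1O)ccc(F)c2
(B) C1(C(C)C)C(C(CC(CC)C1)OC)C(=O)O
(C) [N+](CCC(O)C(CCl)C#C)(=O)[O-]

A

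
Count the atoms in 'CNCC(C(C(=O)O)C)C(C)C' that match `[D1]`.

6

Check the 12 heavy atoms by environment: 4× C (D1) → match; 4× C (D3) → no; 1× C (D2) → no; 2× O (D1) → match; 1× N (D2) → no.
Summing the matching environments: 4 + 2 = 6 matching atoms.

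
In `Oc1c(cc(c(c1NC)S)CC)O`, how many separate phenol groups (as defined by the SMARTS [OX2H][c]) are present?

2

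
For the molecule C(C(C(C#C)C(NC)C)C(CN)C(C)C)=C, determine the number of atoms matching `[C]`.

The query [C] means: uppercase C matches aliphatic (non-aromatic) carbon only.
Check the 16 heavy atoms by environment: 14× C → match; 2× N → no.
That gives 14 matching atoms.

14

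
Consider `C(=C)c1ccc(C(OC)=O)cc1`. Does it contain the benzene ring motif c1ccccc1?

The pattern c1ccccc1 describes six aromatic carbons in a ring — a benzene ring.
The required atom environment is present in the molecule, so the pattern matches.

Yes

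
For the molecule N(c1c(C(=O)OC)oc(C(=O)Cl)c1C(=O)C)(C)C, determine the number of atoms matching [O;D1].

3

The query [O;D1] means: aliphatic oxygen bonded to exactly one heavy atom.
Check the 18 heavy atoms by environment: 1× o (aromatic, D2) → no; 4× c (aromatic, D3) → no; 3× C (D3) → no; 3× O (D1) → match; 1× O (D2) → no; 4× C (D1) → no; 1× Cl (D1) → no; 1× N (D3) → no.
That gives 3 matching atoms.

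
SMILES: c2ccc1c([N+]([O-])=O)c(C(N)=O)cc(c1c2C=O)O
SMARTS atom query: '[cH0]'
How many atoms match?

6

Check the 19 heavy atoms by environment: 6× c (aromatic, H0) → match; 4× c (aromatic, H1) → no; 1× C (H1) → no; 3× O (H0) → no; 1× O (H1) → no; 1× N (charge +1, H0) → no; 1× O (charge -1, H0) → no; 1× C (H0) → no; 1× N (H2) → no.
That gives 6 matching atoms.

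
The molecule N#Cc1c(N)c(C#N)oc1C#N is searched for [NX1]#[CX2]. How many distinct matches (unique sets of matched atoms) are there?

[NX1]#[CX2] is the SMARTS for a nitrile: a nitrogen triple-bonded to a two-connected carbon.
The molecule carries 3 separate instances of a nitrile (-C#N) meeting every constraint; each maps to a distinct set of atoms, giving 3 matches.

3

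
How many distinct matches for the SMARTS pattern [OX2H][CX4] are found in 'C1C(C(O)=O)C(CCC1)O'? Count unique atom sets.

[OX2H][CX4] is the SMARTS for an aliphatic alcohol: a hydroxyl oxygen bound to an sp3 (X4) carbon.
Exactly one fragment in the molecule meets all constraints, giving 1 match.

1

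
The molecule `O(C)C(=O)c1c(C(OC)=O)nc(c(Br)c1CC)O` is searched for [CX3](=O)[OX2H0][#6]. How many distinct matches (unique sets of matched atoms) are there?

2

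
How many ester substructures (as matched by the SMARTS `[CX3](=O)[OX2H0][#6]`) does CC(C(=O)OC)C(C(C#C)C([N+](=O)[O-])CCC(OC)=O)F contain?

2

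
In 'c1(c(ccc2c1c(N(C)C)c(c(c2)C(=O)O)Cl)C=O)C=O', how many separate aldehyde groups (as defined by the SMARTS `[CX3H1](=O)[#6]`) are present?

[CX3H1](=O)[#6] is the SMARTS for an aldehyde: an sp2 carbon with one H, double-bonded to O and single-bonded to carbon.
The molecule carries 2 separate instances of an aldehyde (-CHO) meeting every constraint; each maps to a distinct set of atoms, giving 2 matches.

2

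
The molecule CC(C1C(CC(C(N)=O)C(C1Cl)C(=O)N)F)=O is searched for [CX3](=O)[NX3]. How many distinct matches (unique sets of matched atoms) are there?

[CX3](=O)[NX3] is the SMARTS for an amide: a carbonyl carbon bonded to a trivalent nitrogen.
The molecule carries 2 separate instances of a primary amide (-C(=O)NH2) meeting every constraint; each maps to a distinct set of atoms, giving 2 matches.

2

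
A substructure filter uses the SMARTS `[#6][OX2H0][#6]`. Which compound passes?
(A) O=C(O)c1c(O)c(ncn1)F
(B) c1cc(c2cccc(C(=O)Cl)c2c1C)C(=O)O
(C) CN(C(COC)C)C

C

[#6][OX2H0][#6] describes an aliphatic oxygen bridging two carbons with no H on the oxygen (an ether).
(A) has a carboxylic acid group (-C(=O)OH) but the -OH oxygen has H1; the =O is OX1, not OX2.
(B) has a carboxylic acid group (-C(=O)OH) but the -OH oxygen has H1; the =O is OX1, not OX2.
(C) contains a methoxy ether (-OCH3), which satisfies every atom and bond constraint.
So the answer is (C).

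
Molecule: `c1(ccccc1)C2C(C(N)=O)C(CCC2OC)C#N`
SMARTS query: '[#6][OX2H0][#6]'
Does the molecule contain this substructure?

Yes

The pattern [#6][OX2H0][#6] describes an aliphatic oxygen bridging two carbons with no H on the oxygen — an ether.
The molecule carries a methoxy ether (-OCH3), whose atoms satisfy every constraint of the query, so the pattern matches.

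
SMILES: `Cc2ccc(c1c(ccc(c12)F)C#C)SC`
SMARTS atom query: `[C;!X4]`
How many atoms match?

The query [C;!X4] means: aliphatic carbon that does not have four total connections.
Check the 16 heavy atoms by environment: 10× c (aromatic, X3) → no; 2× C (X4) → no; 1× F (X1) → no; 2× C (X2) → match; 1× S (X2) → no.
That gives 2 matching atoms.

2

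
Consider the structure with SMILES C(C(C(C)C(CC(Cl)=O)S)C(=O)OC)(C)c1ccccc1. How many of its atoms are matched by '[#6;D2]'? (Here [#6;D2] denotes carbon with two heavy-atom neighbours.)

The query [#6;D2] means: any carbon bonded to exactly two heavy atoms.
Check the 21 heavy atoms by environment: 3× C (D1) → no; 6× C (D3) → no; 1× C (D2) → match; 2× O (D1) → no; 1× O (D2) → no; 1× c (aromatic, D3) → no; 5× c (aromatic, D2) → match; 1× S (D1) → no; 1× Cl (D1) → no.
Summing the matching environments: 1 + 5 = 6 matching atoms.

6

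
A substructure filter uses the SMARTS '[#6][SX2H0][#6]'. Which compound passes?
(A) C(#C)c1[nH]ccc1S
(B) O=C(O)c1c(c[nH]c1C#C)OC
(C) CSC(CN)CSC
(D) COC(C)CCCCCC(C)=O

C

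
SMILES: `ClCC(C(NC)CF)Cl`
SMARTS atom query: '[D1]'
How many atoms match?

Check the 9 heavy atoms by environment: 2× C (D2) → no; 2× C (D3) → no; 2× Cl (D1) → match; 1× F (D1) → match; 1× N (D2) → no; 1× C (D1) → match.
Summing the matching environments: 2 + 1 + 1 = 4 matching atoms.

4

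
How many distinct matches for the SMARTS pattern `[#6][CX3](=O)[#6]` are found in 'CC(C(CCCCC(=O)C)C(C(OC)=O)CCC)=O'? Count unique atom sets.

2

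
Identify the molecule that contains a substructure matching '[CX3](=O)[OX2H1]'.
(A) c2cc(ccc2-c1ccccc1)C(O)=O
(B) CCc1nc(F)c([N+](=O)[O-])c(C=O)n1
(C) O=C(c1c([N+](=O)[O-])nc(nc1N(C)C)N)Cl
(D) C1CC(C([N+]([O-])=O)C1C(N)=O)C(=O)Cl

A

[CX3](=O)[OX2H1] describes an sp2 carbon double-bonded to O and single-bonded to an -OH oxygen (a carboxylic acid).
(A) contains a carboxylic acid group (-C(=O)OH), which satisfies every atom and bond constraint.
(B) has an aldehyde (-CHO) but there is no singly-bonded oxygen on the carbonyl carbon.
(C) has an acyl chloride (-C(=O)Cl) but the carbonyl is bonded to Cl, not to an -OH oxygen.
(D) has an acyl chloride (-C(=O)Cl) but the carbonyl is bonded to Cl, not to an -OH oxygen.
So the answer is (A).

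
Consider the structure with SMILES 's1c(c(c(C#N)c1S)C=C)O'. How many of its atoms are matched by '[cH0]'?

4

Check the 11 heavy atoms by environment: 1× s (aromatic, H0) → no; 4× c (aromatic, H0) → match; 1× C (H1) → no; 1× C (H2) → no; 1× S (H1) → no; 1× O (H1) → no; 1× C (H0) → no; 1× N (H0) → no.
That gives 4 matching atoms.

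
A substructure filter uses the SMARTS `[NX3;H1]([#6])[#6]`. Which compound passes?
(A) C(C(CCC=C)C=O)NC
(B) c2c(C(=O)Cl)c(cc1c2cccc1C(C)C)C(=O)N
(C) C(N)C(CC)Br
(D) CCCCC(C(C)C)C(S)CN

[NX3;H1]([#6])[#6] describes a trivalent nitrogen with one H, bonded to two carbons (a secondary amine).
(A) contains an N-methylamino group (-NHCH3), which satisfies every atom and bond constraint.
(B) has a primary amide (-C(=O)NH2) but the -C(=O)NH2 nitrogen has H2, not H1.
(C) has a primary amino group (-NH2) but the nitrogen has H2 and only one carbon neighbour.
(D) has a primary amino group (-NH2) but the nitrogen has H2 and only one carbon neighbour.
So the answer is (A).

A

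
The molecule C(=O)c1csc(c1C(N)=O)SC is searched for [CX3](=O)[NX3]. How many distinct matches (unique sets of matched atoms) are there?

[CX3](=O)[NX3] is the SMARTS for an amide: a carbonyl carbon bonded to a trivalent nitrogen.
Exactly one fragment in the molecule meets all constraints, giving 1 match.

1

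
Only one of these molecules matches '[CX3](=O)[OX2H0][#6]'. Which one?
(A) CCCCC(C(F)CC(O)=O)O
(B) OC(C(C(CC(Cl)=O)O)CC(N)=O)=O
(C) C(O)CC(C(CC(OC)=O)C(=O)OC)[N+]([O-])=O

C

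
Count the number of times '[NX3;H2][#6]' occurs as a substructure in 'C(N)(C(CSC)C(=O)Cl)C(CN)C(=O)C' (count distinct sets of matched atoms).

2

[NX3;H2][#6] is the SMARTS for a primary amine: a trivalent nitrogen with two H attached to carbon.
The molecule carries 2 separate instances of a primary amino group (-NH2) meeting every constraint; each maps to a distinct set of atoms, giving 2 matches.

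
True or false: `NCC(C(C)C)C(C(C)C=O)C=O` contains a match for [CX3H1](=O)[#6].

True

The pattern [CX3H1](=O)[#6] describes an sp2 carbon with one H, double-bonded to O and single-bonded to carbon — an aldehyde.
The molecule carries an aldehyde (-CHO), whose atoms satisfy every constraint of the query, so the pattern matches.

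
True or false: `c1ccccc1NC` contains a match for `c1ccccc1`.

True

The pattern c1ccccc1 describes six aromatic carbons in a ring — a benzene ring.
The required atom environment is present in the molecule, so the pattern matches.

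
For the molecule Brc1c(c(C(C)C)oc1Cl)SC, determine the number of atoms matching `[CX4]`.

The query [CX4] means: C with X4: aliphatic carbon with exactly 4 total connections (bonds + H).
Check the 12 heavy atoms by environment: 1× o (aromatic, X2) → no; 4× c (aromatic, X3) → no; 1× S (X2) → no; 4× C (X4) → match; 1× Cl (X1) → no; 1× Br (X1) → no.
That gives 4 matching atoms.

4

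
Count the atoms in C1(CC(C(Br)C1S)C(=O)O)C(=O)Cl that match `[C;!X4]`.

2

The query [C;!X4] means: aliphatic carbon that does not have four total connections.
Check the 13 heavy atoms by environment: 5× C (X4) → no; 1× S (X2) → no; 2× C (X3) → match; 2× O (X1) → no; 1× O (X2) → no; 1× Cl (X1) → no; 1× Br (X1) → no.
That gives 2 matching atoms.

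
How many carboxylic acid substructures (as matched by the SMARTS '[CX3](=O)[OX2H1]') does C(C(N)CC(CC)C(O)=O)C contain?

1

[CX3](=O)[OX2H1] is the SMARTS for a carboxylic acid: an sp2 carbon double-bonded to O and single-bonded to an -OH oxygen.
Exactly one fragment in the molecule meets all constraints, giving 1 match.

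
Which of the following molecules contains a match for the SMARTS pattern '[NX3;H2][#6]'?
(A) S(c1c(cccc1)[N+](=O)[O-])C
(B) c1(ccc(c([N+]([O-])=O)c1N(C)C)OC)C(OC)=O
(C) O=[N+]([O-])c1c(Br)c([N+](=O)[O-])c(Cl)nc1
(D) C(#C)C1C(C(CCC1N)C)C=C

[NX3;H2][#6] describes a trivalent nitrogen with two H attached to carbon (a primary amine).
(A) has a nitro group (-[N+](=O)[O-]) but the nitrogen is [N+] with no H, not NX3H2.
(B) has a dimethylamino group (-N(CH3)2) but the nitrogen has H0, not H2.
(C) has a nitro group (-[N+](=O)[O-]) but the nitrogen is [N+] with no H, not NX3H2.
(D) contains a primary amino group (-NH2), which satisfies every atom and bond constraint.
So the answer is (D).

D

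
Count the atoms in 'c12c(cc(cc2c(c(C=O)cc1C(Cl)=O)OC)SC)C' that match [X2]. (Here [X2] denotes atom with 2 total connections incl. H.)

The query [X2] means: any atom with exactly two total connections (bonds + H).
Check the 20 heavy atoms by environment: 10× c (aromatic, X3) → no; 1× S (X2) → match; 3× C (X4) → no; 1× O (X2) → match; 2× C (X3) → no; 2× O (X1) → no; 1× Cl (X1) → no.
Summing the matching environments: 1 + 1 = 2 matching atoms.

2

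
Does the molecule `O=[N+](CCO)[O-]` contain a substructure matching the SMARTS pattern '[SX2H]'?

No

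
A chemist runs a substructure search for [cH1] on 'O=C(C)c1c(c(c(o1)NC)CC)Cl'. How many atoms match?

The query [cH1] means: aromatic carbon bearing exactly one hydrogen.
Check the 13 heavy atoms by environment: 1× o (aromatic, H0) → no; 4× c (aromatic, H0) → no; 1× C (H2) → no; 3× C (H3) → no; 1× C (H0) → no; 1× O (H0) → no; 1× Cl (H0) → no; 1× N (H1) → no.
No environment satisfies the query, so 0 matching atoms.

0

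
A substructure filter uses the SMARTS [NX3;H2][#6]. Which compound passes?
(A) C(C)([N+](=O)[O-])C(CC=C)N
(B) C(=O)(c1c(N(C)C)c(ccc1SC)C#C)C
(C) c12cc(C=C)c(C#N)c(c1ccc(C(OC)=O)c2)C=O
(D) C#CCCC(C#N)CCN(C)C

[NX3;H2][#6] describes a trivalent nitrogen with two H attached to carbon (a primary amine).
(A) contains a primary amino group (-NH2), which satisfies every atom and bond constraint.
(B) has a dimethylamino group (-N(CH3)2) but the nitrogen has H0, not H2.
(C) has a nitrile (-C#N) but the nitrogen is NX1 (triple-bonded), not NX3 with two H.
(D) has a nitrile (-C#N) but the nitrogen is NX1 (triple-bonded), not NX3 with two H.
So the answer is (A).

A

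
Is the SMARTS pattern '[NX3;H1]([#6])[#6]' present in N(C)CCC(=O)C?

Yes

The pattern [NX3;H1]([#6])[#6] describes a trivalent nitrogen with one H, bonded to two carbons — a secondary amine.
The molecule carries an N-methylamino group (-NHCH3), whose atoms satisfy every constraint of the query, so the pattern matches.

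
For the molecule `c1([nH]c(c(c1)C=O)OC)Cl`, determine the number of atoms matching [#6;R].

4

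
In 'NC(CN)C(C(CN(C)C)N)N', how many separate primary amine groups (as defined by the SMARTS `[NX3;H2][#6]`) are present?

[NX3;H2][#6] is the SMARTS for a primary amine: a trivalent nitrogen with two H attached to carbon.
The molecule carries 4 separate instances of a primary amino group (-NH2) meeting every constraint; each maps to a distinct set of atoms, giving 4 matches.

4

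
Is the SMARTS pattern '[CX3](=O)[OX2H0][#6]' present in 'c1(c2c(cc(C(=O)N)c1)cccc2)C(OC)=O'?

The pattern [CX3](=O)[OX2H0][#6] describes a carbonyl carbon bonded to an oxygen that is itself bonded to carbon (no H on that O) — an ester.
The molecule carries a methyl-ester group (-C(=O)OCH3), whose atoms satisfy every constraint of the query, so the pattern matches.

Yes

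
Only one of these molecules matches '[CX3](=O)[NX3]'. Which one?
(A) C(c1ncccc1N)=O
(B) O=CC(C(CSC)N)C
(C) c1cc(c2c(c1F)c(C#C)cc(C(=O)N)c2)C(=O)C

C

[CX3](=O)[NX3] describes a carbonyl carbon bonded to a trivalent nitrogen (an amide).
(A) has a primary amino group (-NH2) but the -NH2 is not attached to a carbonyl carbon.
(B) has a primary amino group (-NH2) but the -NH2 is not attached to a carbonyl carbon.
(C) contains a primary amide (-C(=O)NH2), which satisfies every atom and bond constraint.
So the answer is (C).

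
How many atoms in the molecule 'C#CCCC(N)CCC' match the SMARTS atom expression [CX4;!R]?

6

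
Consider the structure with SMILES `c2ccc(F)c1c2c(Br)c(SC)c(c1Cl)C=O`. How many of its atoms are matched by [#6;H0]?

The query [#6;H0] means: any carbon with no attached hydrogen.
Check the 17 heavy atoms by environment: 7× c (aromatic, H0) → match; 3× c (aromatic, H1) → no; 1× Cl (H0) → no; 1× C (H1) → no; 1× O (H0) → no; 1× S (H0) → no; 1× C (H3) → no; 1× Br (H0) → no; 1× F (H0) → no.
That gives 7 matching atoms.

7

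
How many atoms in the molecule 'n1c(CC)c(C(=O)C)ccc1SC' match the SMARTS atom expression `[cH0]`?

3

The query [cH0] means: aromatic carbon with no attached hydrogen (substituted or ring-fusion).
Check the 13 heavy atoms by environment: 1× n (aromatic, H0) → no; 3× c (aromatic, H0) → match; 2× c (aromatic, H1) → no; 1× C (H2) → no; 3× C (H3) → no; 1× C (H0) → no; 1× O (H0) → no; 1× S (H0) → no.
That gives 3 matching atoms.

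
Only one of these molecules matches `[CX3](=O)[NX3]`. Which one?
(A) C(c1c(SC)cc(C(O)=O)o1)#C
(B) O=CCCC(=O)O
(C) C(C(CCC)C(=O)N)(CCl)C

C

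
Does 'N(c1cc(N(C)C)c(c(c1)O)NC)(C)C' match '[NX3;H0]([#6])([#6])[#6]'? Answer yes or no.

The pattern [NX3;H0]([#6])([#6])[#6] describes a trivalent nitrogen with no H, bonded to three carbons — a tertiary amine.
The molecule carries a dimethylamino group (-N(CH3)2), whose atoms satisfy every constraint of the query, so the pattern matches.

Yes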